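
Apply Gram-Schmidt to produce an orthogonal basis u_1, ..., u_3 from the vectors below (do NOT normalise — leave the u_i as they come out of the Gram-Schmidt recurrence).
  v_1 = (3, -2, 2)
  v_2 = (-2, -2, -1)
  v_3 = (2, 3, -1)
Orthogonal basis:
  u_1 = (3, -2, 2)
  u_2 = (-22/17, -42/17, -9/17)
  u_3 = (114/137, -19/137, -190/137)

Apply the Gram-Schmidt recurrence
  u_1 = v_1
  u_i = v_i − Σ_{j<i} ((v_i · u_j) / (u_j · u_j)) · u_j.

Step by step this gives:
  u_1 = (3, -2, 2)
  u_2 = (-22/17, -42/17, -9/17)
  u_3 = (114/137, -19/137, -190/137)

Orthogonality check:
  u_2 · u_1 = 0 (should be 0)
  u_3 · u_1 = 0 (should be 0)
  u_3 · u_2 = 0 (should be 0)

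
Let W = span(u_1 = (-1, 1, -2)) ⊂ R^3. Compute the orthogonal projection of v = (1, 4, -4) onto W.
proj_W(v) = (-11/6, 11/6, -11/3)

Set up U = [u_1 | ... | u_1] ∈ R^(3×1). The projector onto W = col(U) is P = U (U^T U)^(-1) U^T.
Compute U^T U =
  [6],
and U^T v = (11).
Solve U^T U · c = U^T v for the coefficients: c = (11/6). The projection is proj_W(v) = U c.
Check: (v - proj_W(v)) · u_1 = 0  (should be 0).
Result: proj_W(v) = (-11/6, 11/6, -11/3).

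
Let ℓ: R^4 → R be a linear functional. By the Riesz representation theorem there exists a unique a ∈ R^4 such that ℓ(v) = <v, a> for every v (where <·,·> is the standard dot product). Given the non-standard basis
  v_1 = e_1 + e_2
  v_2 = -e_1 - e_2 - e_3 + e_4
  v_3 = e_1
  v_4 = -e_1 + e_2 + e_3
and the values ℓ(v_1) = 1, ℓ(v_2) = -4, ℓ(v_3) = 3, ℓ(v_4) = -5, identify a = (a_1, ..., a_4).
a = (3, -2, 0, -3)

Write a = (a_1, ..., a_4) in the standard basis. For each basis vector v_i, ℓ(v_i) = <v_i, a> is a linear equation in the a_j's. Collect the n equations into a matrix system V a = ℓ, where row i of V is v_i (expressed in the standard basis). Since V is invertible (lower-triangular with 1s on the diagonal, up to permutation), solve by back-substitution:
  V =
[[1, 1, 0, 0],
 [-1, -1, -1, 1],
 [1, 0, 0, 0],
 [-1, 1, 1, 0]]
  V a = (1, -4, 3, -5)
Solving gives a = (3, -2, 0, -3).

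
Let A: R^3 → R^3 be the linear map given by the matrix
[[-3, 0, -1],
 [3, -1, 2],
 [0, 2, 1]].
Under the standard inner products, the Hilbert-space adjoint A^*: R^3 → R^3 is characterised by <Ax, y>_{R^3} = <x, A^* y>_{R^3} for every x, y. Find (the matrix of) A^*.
A^* = A^T =
[[-3, 3, 0],
 [0, -1, 2],
 [-1, 2, 1]]

For real matrices with standard dot products, the defining identity <Ax, y> = <x, A^* y> gives (Ax)^T y = x^T (A^*) y, i.e. x^T A^T y = x^T (A^*) y. Since this holds for all x, y, we must have A^* = A^T. Therefore
A^* =
[[-3, 3, 0],
 [0, -1, 2],
 [-1, 2, 1]].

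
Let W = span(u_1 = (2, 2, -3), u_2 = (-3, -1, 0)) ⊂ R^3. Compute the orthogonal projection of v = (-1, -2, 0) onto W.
proj_W(v) = (-151/106, -77/106, 30/53)

Set up U = [u_1 | ... | u_2] ∈ R^(3×2). The projector onto W = col(U) is P = U (U^T U)^(-1) U^T.
Compute U^T U =
  [17, -8]
  [-8, 10],
and U^T v = (-6, 5).
Solve U^T U · c = U^T v for the coefficients: c = (-10/53, 37/106). The projection is proj_W(v) = U c.
Check: (v - proj_W(v)) · u_1 = 0  (should be 0).
Check: (v - proj_W(v)) · u_2 = 0  (should be 0).
Result: proj_W(v) = (-151/106, -77/106, 30/53).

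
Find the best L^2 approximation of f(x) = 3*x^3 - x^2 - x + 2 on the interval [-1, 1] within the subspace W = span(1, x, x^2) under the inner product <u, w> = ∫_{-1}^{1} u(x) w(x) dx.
g(x) = -x^2 + 4*x/5 + 2

The best approximation g ∈ W is the orthogonal projection of f onto W. Writing g = a_0 + a_1 x + a_2 x^2, the coefficients solve the normal equations G · a = b where
  G_{ij} = <φ_i, φ_j> and b_i = <f, φ_i>, with φ_0 = 1, φ_1 = x, φ_2 = x^2.
G =
  [2, 0, 2/3]
  [0, 2/3, 0]
  [2/3, 0, 2/5],
b = (10/3, 8/15, 14/15).
Solving gives a_0 = 2, a_1 = 4/5, a_2 = -1, so
  g(x) = -x^2 + 4*x/5 + 2.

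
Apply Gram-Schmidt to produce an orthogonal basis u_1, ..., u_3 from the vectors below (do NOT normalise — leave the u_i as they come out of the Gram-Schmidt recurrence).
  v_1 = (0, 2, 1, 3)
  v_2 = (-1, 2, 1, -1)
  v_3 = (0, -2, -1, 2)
Orthogonal basis:
  u_1 = (0, 2, 1, 3)
  u_2 = (-1, 12/7, 6/7, -10/7)
  u_3 = (-50/47, -15/47, -15/94, 25/94)

Apply the Gram-Schmidt recurrence
  u_1 = v_1
  u_i = v_i − Σ_{j<i} ((v_i · u_j) / (u_j · u_j)) · u_j.

Step by step this gives:
  u_1 = (0, 2, 1, 3)
  u_2 = (-1, 12/7, 6/7, -10/7)
  u_3 = (-50/47, -15/47, -15/94, 25/94)

Orthogonality check:
  u_2 · u_1 = 0 (should be 0)
  u_3 · u_1 = 0 (should be 0)
  u_3 · u_2 = 0 (should be 0)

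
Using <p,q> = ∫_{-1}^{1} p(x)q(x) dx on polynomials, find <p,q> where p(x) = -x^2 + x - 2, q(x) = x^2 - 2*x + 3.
<p,q> = -256/15

Expand the product: p(x)·q(x) = -x^4 + 3*x^3 - 7*x^2 + 7*x - 6.
∫_{-1}^{1} of each monomial x^k gives [2/(k+1) if k even, 0 if k odd]. Integrating term-by-term (or equivalently evaluating the antiderivative F(x) = -x^5/5 + 3*x^4/4 - 7*x^3/3 + 7*x^2/2 - 6*x at the endpoints):
  F(1) − F(−1) = -257/60 − (767/60) = -256/15.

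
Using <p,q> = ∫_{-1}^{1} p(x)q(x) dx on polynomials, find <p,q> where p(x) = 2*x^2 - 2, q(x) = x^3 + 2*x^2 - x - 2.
<p,q> = 64/15

Expand the product: p(x)·q(x) = 2*x^5 + 4*x^4 - 4*x^3 - 8*x^2 + 2*x + 4.
∫_{-1}^{1} of each monomial x^k gives [2/(k+1) if k even, 0 if k odd]. Integrating term-by-term (or equivalently evaluating the antiderivative F(x) = x^6/3 + 4*x^5/5 - x^4 - 8*x^3/3 + x^2 + 4*x at the endpoints):
  F(1) − F(−1) = 37/15 − (-9/5) = 64/15.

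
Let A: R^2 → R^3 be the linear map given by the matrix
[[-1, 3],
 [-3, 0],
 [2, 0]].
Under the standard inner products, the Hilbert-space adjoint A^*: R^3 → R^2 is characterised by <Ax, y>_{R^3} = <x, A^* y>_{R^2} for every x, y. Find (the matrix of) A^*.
A^* = A^T =
[[-1, -3, 2],
 [3, 0, 0]]

For real matrices with standard dot products, the defining identity <Ax, y> = <x, A^* y> gives (Ax)^T y = x^T (A^*) y, i.e. x^T A^T y = x^T (A^*) y. Since this holds for all x, y, we must have A^* = A^T. Therefore
A^* =
[[-1, -3, 2],
 [3, 0, 0]].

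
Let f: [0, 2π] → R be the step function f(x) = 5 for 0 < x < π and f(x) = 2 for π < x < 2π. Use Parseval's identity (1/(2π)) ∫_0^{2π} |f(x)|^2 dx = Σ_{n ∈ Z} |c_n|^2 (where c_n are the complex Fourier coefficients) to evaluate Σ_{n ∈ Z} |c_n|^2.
Σ |c_n|^2 = 29/2

Parseval equates the L^2 energy of f (normalised by 1/(2π)) with the ℓ^2 sum of its Fourier coefficients: (1/(2π)) ∫_0^{2π} |f|^2 = Σ |c_n|^2.
Compute the left side: (1/(2π)) [∫_0^π 5^2 dx + ∫_π^{2π} 2^2 dx] = (1/(2π)) · (25π + 4π) = (25 + 4)/2 = 29/2.
So Σ_{n ∈ Z} |c_n|^2 = 29/2.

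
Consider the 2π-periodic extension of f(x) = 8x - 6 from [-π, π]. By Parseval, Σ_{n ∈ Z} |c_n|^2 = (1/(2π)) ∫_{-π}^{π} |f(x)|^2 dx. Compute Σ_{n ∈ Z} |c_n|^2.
Σ |c_n|^2 = 64π^2/3 + 36

Expand and integrate term by term over [-π, π]:
  ∫ (8x)^2 dx = 64·(2π^3/3); ∫ 2·8·(-6)·x dx = 0 (odd integrand); ∫ (-6)^2 dx = 36·2π.
So (1/(2π)) ∫_{-π}^{π} (8x - 6)^2 dx = 64π^2/3 + 36 = 64π^2/3 + 36.
Parseval ⇒ Σ |c_n|^2 = 64π^2/3 + 36.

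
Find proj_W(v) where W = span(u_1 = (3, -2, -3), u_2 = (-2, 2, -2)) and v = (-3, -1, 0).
proj_W(v) = (-81/62, 32/31, 21/62)

Set up U = [u_1 | ... | u_2] ∈ R^(3×2). The projector onto W = col(U) is P = U (U^T U)^(-1) U^T.
Compute U^T U =
  [22, -4]
  [-4, 12],
and U^T v = (-7, 4).
Solve U^T U · c = U^T v for the coefficients: c = (-17/62, 15/62). The projection is proj_W(v) = U c.
Check: (v - proj_W(v)) · u_1 = 0  (should be 0).
Check: (v - proj_W(v)) · u_2 = 0  (should be 0).
Result: proj_W(v) = (-81/62, 32/31, 21/62).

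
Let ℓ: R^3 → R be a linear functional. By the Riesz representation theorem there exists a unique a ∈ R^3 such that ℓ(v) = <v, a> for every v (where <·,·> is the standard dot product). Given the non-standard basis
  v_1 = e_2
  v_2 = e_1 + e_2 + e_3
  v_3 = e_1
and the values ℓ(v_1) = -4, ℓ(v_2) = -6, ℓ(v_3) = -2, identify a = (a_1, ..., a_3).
a = (-2, -4, 0)

Write a = (a_1, ..., a_3) in the standard basis. For each basis vector v_i, ℓ(v_i) = <v_i, a> is a linear equation in the a_j's. Collect the n equations into a matrix system V a = ℓ, where row i of V is v_i (expressed in the standard basis). Since V is invertible (lower-triangular with 1s on the diagonal, up to permutation), solve by back-substitution:
  V =
[[0, 1, 0],
 [1, 1, 1],
 [1, 0, 0]]
  V a = (-4, -6, -2)
Solving gives a = (-2, -4, 0).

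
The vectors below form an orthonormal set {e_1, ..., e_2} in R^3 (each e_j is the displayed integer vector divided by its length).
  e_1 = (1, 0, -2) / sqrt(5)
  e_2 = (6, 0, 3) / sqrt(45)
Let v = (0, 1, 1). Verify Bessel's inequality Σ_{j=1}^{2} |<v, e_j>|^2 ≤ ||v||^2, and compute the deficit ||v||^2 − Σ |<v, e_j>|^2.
Σ |<v, e_j>|^2 = 1; ||v||^2 = 2; deficit = 1

Write each e_j = u_j / sqrt(<u_j, u_j>) where u_j is the displayed integer vector. Then <v, e_j> = <v, u_j> / sqrt(<u_j, u_j>), so |<v, e_j>|^2 = <v, u_j>^2 / <u_j, u_j>.
Coefficients: <v, e_1> = -2/sqrt(5), <v, e_2> = 3/sqrt(45).
Square and sum: Σ |<v, e_j>|^2 = 1.
Compute ||v||^2 = v·v = 2.
Deficit = 2 − 1 = 1 ≥ 0, confirming Bessel's inequality. (The deficit equals ||v − Σ <v,e_j> e_j||^2, the squared distance from v to span{e_j}.)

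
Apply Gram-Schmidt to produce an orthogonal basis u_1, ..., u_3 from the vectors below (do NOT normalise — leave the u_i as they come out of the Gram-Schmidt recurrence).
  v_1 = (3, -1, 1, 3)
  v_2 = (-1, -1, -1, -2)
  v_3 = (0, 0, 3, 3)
Orthogonal basis:
  u_1 = (3, -1, 1, 3)
  u_2 = (7/20, -29/20, -11/20, -13/20)
  u_3 = (-81/59, -69/59, 102/59, 24/59)

Apply the Gram-Schmidt recurrence
  u_1 = v_1
  u_i = v_i − Σ_{j<i} ((v_i · u_j) / (u_j · u_j)) · u_j.

Step by step this gives:
  u_1 = (3, -1, 1, 3)
  u_2 = (7/20, -29/20, -11/20, -13/20)
  u_3 = (-81/59, -69/59, 102/59, 24/59)

Orthogonality check:
  u_2 · u_1 = 0 (should be 0)
  u_3 · u_1 = 0 (should be 0)
  u_3 · u_2 = 0 (should be 0)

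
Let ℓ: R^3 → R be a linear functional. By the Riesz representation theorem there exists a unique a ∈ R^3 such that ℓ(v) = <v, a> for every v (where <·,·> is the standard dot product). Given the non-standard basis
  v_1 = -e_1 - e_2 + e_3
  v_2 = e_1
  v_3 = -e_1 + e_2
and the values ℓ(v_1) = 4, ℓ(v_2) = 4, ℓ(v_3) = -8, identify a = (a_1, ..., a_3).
a = (4, -4, 4)

Write a = (a_1, ..., a_3) in the standard basis. For each basis vector v_i, ℓ(v_i) = <v_i, a> is a linear equation in the a_j's. Collect the n equations into a matrix system V a = ℓ, where row i of V is v_i (expressed in the standard basis). Since V is invertible (lower-triangular with 1s on the diagonal, up to permutation), solve by back-substitution:
  V =
[[-1, -1, 1],
 [1, 0, 0],
 [-1, 1, 0]]
  V a = (4, 4, -8)
Solving gives a = (4, -4, 4).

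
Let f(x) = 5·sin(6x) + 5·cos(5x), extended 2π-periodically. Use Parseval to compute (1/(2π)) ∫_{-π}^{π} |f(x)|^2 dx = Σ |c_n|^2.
Σ |c_n|^2 = 25

Expand |f|^2 and use orthogonality of {sin(nx), cos(mx)} on [-π, π]:
  ∫_{-π}^{π} sin(nx)^2 dx = π, ∫ cos(mx)^2 dx = π, and cross terms integrate to 0.
So ∫_{-π}^{π} f(x)^2 dx = 5^2 · π + 5^2 · π = (25 + 25)π.
Divide by 2π: (25 + 25)/2 = 25.
By Parseval, this equals Σ |c_n|^2.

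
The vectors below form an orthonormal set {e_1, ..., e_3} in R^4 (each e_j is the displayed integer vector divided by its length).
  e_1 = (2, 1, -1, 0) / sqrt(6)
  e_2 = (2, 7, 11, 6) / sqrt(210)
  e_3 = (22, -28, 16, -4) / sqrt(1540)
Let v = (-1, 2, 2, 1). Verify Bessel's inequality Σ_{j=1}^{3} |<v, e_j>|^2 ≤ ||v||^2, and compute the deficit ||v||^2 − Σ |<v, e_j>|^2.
Σ |<v, e_j>|^2 = 109/11; ||v||^2 = 10; deficit = 1/11

Write each e_j = u_j / sqrt(<u_j, u_j>) where u_j is the displayed integer vector. Then <v, e_j> = <v, u_j> / sqrt(<u_j, u_j>), so |<v, e_j>|^2 = <v, u_j>^2 / <u_j, u_j>.
Coefficients: <v, e_1> = -2/sqrt(6), <v, e_2> = 40/sqrt(210), <v, e_3> = -50/sqrt(1540).
Square and sum: Σ |<v, e_j>|^2 = 109/11.
Compute ||v||^2 = v·v = 10.
Deficit = 10 − 109/11 = 1/11 ≥ 0, confirming Bessel's inequality. (The deficit equals ||v − Σ <v,e_j> e_j||^2, the squared distance from v to span{e_j}.)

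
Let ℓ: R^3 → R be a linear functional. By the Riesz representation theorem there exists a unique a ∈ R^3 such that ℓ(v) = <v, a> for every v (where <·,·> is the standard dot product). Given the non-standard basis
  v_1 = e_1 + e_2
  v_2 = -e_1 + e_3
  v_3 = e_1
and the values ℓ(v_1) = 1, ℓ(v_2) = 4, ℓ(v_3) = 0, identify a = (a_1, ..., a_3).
a = (0, 1, 4)

Write a = (a_1, ..., a_3) in the standard basis. For each basis vector v_i, ℓ(v_i) = <v_i, a> is a linear equation in the a_j's. Collect the n equations into a matrix system V a = ℓ, where row i of V is v_i (expressed in the standard basis). Since V is invertible (lower-triangular with 1s on the diagonal, up to permutation), solve by back-substitution:
  V =
[[1, 1, 0],
 [-1, 0, 1],
 [1, 0, 0]]
  V a = (1, 4, 0)
Solving gives a = (0, 1, 4).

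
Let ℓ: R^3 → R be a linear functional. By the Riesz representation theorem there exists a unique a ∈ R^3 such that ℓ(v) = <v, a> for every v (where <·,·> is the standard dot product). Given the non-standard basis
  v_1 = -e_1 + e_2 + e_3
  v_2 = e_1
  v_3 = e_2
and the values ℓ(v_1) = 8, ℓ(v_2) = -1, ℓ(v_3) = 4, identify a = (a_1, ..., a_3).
a = (-1, 4, 3)

Write a = (a_1, ..., a_3) in the standard basis. For each basis vector v_i, ℓ(v_i) = <v_i, a> is a linear equation in the a_j's. Collect the n equations into a matrix system V a = ℓ, where row i of V is v_i (expressed in the standard basis). Since V is invertible (lower-triangular with 1s on the diagonal, up to permutation), solve by back-substitution:
  V =
[[-1, 1, 1],
 [1, 0, 0],
 [0, 1, 0]]
  V a = (8, -1, 4)
Solving gives a = (-1, 4, 3).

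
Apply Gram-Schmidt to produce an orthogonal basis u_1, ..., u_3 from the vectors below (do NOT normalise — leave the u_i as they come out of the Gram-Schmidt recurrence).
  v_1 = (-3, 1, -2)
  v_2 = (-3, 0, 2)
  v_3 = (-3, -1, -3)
Orthogonal basis:
  u_1 = (-3, 1, -2)
  u_2 = (-27/14, -5/14, 19/7)
  u_3 = (-54/157, -324/157, -81/157)

Apply the Gram-Schmidt recurrence
  u_1 = v_1
  u_i = v_i − Σ_{j<i} ((v_i · u_j) / (u_j · u_j)) · u_j.

Step by step this gives:
  u_1 = (-3, 1, -2)
  u_2 = (-27/14, -5/14, 19/7)
  u_3 = (-54/157, -324/157, -81/157)

Orthogonality check:
  u_2 · u_1 = 0 (should be 0)
  u_3 · u_1 = 0 (should be 0)
  u_3 · u_2 = 0 (should be 0)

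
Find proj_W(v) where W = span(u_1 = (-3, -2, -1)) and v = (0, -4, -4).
proj_W(v) = (-18/7, -12/7, -6/7)

Set up U = [u_1 | ... | u_1] ∈ R^(3×1). The projector onto W = col(U) is P = U (U^T U)^(-1) U^T.
Compute U^T U =
  [14],
and U^T v = (12).
Solve U^T U · c = U^T v for the coefficients: c = (6/7). The projection is proj_W(v) = U c.
Check: (v - proj_W(v)) · u_1 = 0  (should be 0).
Result: proj_W(v) = (-18/7, -12/7, -6/7).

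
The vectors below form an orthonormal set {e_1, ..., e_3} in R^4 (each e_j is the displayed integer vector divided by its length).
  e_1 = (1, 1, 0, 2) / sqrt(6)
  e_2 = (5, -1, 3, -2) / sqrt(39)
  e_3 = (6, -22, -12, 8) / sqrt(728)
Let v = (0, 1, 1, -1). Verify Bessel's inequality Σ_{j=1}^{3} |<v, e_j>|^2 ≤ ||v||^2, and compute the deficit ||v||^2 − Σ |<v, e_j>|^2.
Σ |<v, e_j>|^2 = 3; ||v||^2 = 3; deficit = 0

Write each e_j = u_j / sqrt(<u_j, u_j>) where u_j is the displayed integer vector. Then <v, e_j> = <v, u_j> / sqrt(<u_j, u_j>), so |<v, e_j>|^2 = <v, u_j>^2 / <u_j, u_j>.
Coefficients: <v, e_1> = -1/sqrt(6), <v, e_2> = 4/sqrt(39), <v, e_3> = -42/sqrt(728).
Square and sum: Σ |<v, e_j>|^2 = 3.
Compute ||v||^2 = v·v = 3.
Deficit = 3 − 3 = 0 ≥ 0, confirming Bessel's inequality. (The deficit equals ||v − Σ <v,e_j> e_j||^2, the squared distance from v to span{e_j}.)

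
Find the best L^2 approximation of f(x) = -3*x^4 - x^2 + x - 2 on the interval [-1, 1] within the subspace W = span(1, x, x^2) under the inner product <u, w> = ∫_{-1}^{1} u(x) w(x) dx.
g(x) = -25*x^2/7 + x - 61/35

The best approximation g ∈ W is the orthogonal projection of f onto W. Writing g = a_0 + a_1 x + a_2 x^2, the coefficients solve the normal equations G · a = b where
  G_{ij} = <φ_i, φ_j> and b_i = <f, φ_i>, with φ_0 = 1, φ_1 = x, φ_2 = x^2.
G =
  [2, 0, 2/3]
  [0, 2/3, 0]
  [2/3, 0, 2/5],
b = (-88/15, 2/3, -272/105).
Solving gives a_0 = -61/35, a_1 = 1, a_2 = -25/7, so
  g(x) = -25*x^2/7 + x - 61/35.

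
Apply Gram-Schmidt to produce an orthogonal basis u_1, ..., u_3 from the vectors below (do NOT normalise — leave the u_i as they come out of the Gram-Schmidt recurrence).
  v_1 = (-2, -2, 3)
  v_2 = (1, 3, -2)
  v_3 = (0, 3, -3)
Orthogonal basis:
  u_1 = (-2, -2, 3)
  u_2 = (-11/17, 23/17, 8/17)
  u_3 = (-15/14, -3/14, -6/7)

Apply the Gram-Schmidt recurrence
  u_1 = v_1
  u_i = v_i − Σ_{j<i} ((v_i · u_j) / (u_j · u_j)) · u_j.

Step by step this gives:
  u_1 = (-2, -2, 3)
  u_2 = (-11/17, 23/17, 8/17)
  u_3 = (-15/14, -3/14, -6/7)

Orthogonality check:
  u_2 · u_1 = 0 (should be 0)
  u_3 · u_1 = 0 (should be 0)
  u_3 · u_2 = 0 (should be 0)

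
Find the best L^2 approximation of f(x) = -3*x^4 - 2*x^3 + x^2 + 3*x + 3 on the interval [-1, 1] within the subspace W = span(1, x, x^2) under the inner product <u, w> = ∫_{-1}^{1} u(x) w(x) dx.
g(x) = -11*x^2/7 + 9*x/5 + 114/35

The best approximation g ∈ W is the orthogonal projection of f onto W. Writing g = a_0 + a_1 x + a_2 x^2, the coefficients solve the normal equations G · a = b where
  G_{ij} = <φ_i, φ_j> and b_i = <f, φ_i>, with φ_0 = 1, φ_1 = x, φ_2 = x^2.
G =
  [2, 0, 2/3]
  [0, 2/3, 0]
  [2/3, 0, 2/5],
b = (82/15, 6/5, 54/35).
Solving gives a_0 = 114/35, a_1 = 9/5, a_2 = -11/7, so
  g(x) = -11*x^2/7 + 9*x/5 + 114/35.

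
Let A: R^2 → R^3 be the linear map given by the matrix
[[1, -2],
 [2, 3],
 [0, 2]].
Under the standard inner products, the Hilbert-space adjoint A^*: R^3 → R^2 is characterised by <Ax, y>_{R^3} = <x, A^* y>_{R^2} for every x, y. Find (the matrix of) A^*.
A^* = A^T =
[[1, 2, 0],
 [-2, 3, 2]]

For real matrices with standard dot products, the defining identity <Ax, y> = <x, A^* y> gives (Ax)^T y = x^T (A^*) y, i.e. x^T A^T y = x^T (A^*) y. Since this holds for all x, y, we must have A^* = A^T. Therefore
A^* =
[[1, 2, 0],
 [-2, 3, 2]].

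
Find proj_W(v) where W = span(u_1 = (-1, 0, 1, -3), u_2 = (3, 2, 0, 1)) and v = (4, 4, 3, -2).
proj_W(v) = (253/59, 228/59, 89/59, -153/59)

Set up U = [u_1 | ... | u_2] ∈ R^(4×2). The projector onto W = col(U) is P = U (U^T U)^(-1) U^T.
Compute U^T U =
  [11, -6]
  [-6, 14],
and U^T v = (5, 18).
Solve U^T U · c = U^T v for the coefficients: c = (89/59, 114/59). The projection is proj_W(v) = U c.
Check: (v - proj_W(v)) · u_1 = 0  (should be 0).
Check: (v - proj_W(v)) · u_2 = 0  (should be 0).
Result: proj_W(v) = (253/59, 228/59, 89/59, -153/59).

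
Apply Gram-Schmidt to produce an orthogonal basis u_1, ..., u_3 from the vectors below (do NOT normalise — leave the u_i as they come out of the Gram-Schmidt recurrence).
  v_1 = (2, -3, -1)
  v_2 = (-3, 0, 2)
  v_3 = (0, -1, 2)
Orthogonal basis:
  u_1 = (2, -3, -1)
  u_2 = (-13/7, -12/7, 10/7)
  u_3 = (51/59, 17/118, 153/118)

Apply the Gram-Schmidt recurrence
  u_1 = v_1
  u_i = v_i − Σ_{j<i} ((v_i · u_j) / (u_j · u_j)) · u_j.

Step by step this gives:
  u_1 = (2, -3, -1)
  u_2 = (-13/7, -12/7, 10/7)
  u_3 = (51/59, 17/118, 153/118)

Orthogonality check:
  u_2 · u_1 = 0 (should be 0)
  u_3 · u_1 = 0 (should be 0)
  u_3 · u_2 = 0 (should be 0)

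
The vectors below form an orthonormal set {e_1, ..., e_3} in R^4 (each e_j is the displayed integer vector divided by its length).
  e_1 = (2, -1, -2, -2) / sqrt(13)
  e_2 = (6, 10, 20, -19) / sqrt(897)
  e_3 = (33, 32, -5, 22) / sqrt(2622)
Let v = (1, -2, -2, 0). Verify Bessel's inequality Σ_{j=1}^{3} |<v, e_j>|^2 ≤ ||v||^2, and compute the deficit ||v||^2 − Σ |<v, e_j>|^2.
Σ |<v, e_j>|^2 = 317/38; ||v||^2 = 9; deficit = 25/38

Write each e_j = u_j / sqrt(<u_j, u_j>) where u_j is the displayed integer vector. Then <v, e_j> = <v, u_j> / sqrt(<u_j, u_j>), so |<v, e_j>|^2 = <v, u_j>^2 / <u_j, u_j>.
Coefficients: <v, e_1> = 8/sqrt(13), <v, e_2> = -54/sqrt(897), <v, e_3> = -21/sqrt(2622).
Square and sum: Σ |<v, e_j>|^2 = 317/38.
Compute ||v||^2 = v·v = 9.
Deficit = 9 − 317/38 = 25/38 ≥ 0, confirming Bessel's inequality. (The deficit equals ||v − Σ <v,e_j> e_j||^2, the squared distance from v to span{e_j}.)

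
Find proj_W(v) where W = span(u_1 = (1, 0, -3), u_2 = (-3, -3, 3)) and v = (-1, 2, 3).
proj_W(v) = (-1/7, 10/7, 23/7)

Set up U = [u_1 | ... | u_2] ∈ R^(3×2). The projector onto W = col(U) is P = U (U^T U)^(-1) U^T.
Compute U^T U =
  [10, -12]
  [-12, 27],
and U^T v = (-10, 6).
Solve U^T U · c = U^T v for the coefficients: c = (-11/7, -10/21). The projection is proj_W(v) = U c.
Check: (v - proj_W(v)) · u_1 = 0  (should be 0).
Check: (v - proj_W(v)) · u_2 = 0  (should be 0).
Result: proj_W(v) = (-1/7, 10/7, 23/7).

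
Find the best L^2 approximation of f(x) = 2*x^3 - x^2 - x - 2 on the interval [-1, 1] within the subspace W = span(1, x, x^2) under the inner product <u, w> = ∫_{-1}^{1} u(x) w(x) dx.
g(x) = -x^2 + x/5 - 2

The best approximation g ∈ W is the orthogonal projection of f onto W. Writing g = a_0 + a_1 x + a_2 x^2, the coefficients solve the normal equations G · a = b where
  G_{ij} = <φ_i, φ_j> and b_i = <f, φ_i>, with φ_0 = 1, φ_1 = x, φ_2 = x^2.
G =
  [2, 0, 2/3]
  [0, 2/3, 0]
  [2/3, 0, 2/5],
b = (-14/3, 2/15, -26/15).
Solving gives a_0 = -2, a_1 = 1/5, a_2 = -1, so
  g(x) = -x^2 + x/5 - 2.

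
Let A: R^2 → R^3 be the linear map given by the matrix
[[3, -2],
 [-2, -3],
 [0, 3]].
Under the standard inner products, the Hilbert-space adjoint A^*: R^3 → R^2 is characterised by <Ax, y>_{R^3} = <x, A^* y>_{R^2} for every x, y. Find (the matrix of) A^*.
A^* = A^T =
[[3, -2, 0],
 [-2, -3, 3]]

For real matrices with standard dot products, the defining identity <Ax, y> = <x, A^* y> gives (Ax)^T y = x^T (A^*) y, i.e. x^T A^T y = x^T (A^*) y. Since this holds for all x, y, we must have A^* = A^T. Therefore
A^* =
[[3, -2, 0],
 [-2, -3, 3]].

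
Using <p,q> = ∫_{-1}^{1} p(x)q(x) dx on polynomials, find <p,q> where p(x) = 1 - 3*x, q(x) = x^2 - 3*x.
<p,q> = 20/3

Expand the product: p(x)·q(x) = -3*x^3 + 10*x^2 - 3*x.
∫_{-1}^{1} of each monomial x^k gives [2/(k+1) if k even, 0 if k odd]. Integrating term-by-term (or equivalently evaluating the antiderivative F(x) = -3*x^4/4 + 10*x^3/3 - 3*x^2/2 at the endpoints):
  F(1) − F(−1) = 13/12 − (-67/12) = 20/3.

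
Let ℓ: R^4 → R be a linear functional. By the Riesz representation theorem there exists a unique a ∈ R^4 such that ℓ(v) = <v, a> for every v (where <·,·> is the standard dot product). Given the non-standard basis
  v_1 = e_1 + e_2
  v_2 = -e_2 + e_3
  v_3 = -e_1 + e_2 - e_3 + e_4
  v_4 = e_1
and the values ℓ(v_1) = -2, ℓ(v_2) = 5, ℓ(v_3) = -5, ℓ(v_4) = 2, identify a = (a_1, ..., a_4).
a = (2, -4, 1, 2)

Write a = (a_1, ..., a_4) in the standard basis. For each basis vector v_i, ℓ(v_i) = <v_i, a> is a linear equation in the a_j's. Collect the n equations into a matrix system V a = ℓ, where row i of V is v_i (expressed in the standard basis). Since V is invertible (lower-triangular with 1s on the diagonal, up to permutation), solve by back-substitution:
  V =
[[1, 1, 0, 0],
 [0, -1, 1, 0],
 [-1, 1, -1, 1],
 [1, 0, 0, 0]]
  V a = (-2, 5, -5, 2)
Solving gives a = (2, -4, 1, 2).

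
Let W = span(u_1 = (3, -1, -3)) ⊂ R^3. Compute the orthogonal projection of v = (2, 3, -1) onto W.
proj_W(v) = (18/19, -6/19, -18/19)

Set up U = [u_1 | ... | u_1] ∈ R^(3×1). The projector onto W = col(U) is P = U (U^T U)^(-1) U^T.
Compute U^T U =
  [19],
and U^T v = (6).
Solve U^T U · c = U^T v for the coefficients: c = (6/19). The projection is proj_W(v) = U c.
Check: (v - proj_W(v)) · u_1 = 0  (should be 0).
Result: proj_W(v) = (18/19, -6/19, -18/19).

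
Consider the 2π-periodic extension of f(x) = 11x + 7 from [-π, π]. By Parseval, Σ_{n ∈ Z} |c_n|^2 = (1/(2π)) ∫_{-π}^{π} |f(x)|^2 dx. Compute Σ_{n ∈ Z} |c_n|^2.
Σ |c_n|^2 = 121π^2/3 + 49

Expand and integrate term by term over [-π, π]:
  ∫ (11x)^2 dx = 121·(2π^3/3); ∫ 2·11·(7)·x dx = 0 (odd integrand); ∫ 7^2 dx = 49·2π.
So (1/(2π)) ∫_{-π}^{π} (11x + 7)^2 dx = 121π^2/3 + 49 = 121π^2/3 + 49.
Parseval ⇒ Σ |c_n|^2 = 121π^2/3 + 49.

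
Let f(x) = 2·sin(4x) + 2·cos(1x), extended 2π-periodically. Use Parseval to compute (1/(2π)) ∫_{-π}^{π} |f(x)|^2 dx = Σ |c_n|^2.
Σ |c_n|^2 = 4

Expand |f|^2 and use orthogonality of {sin(nx), cos(mx)} on [-π, π]:
  ∫_{-π}^{π} sin(nx)^2 dx = π, ∫ cos(mx)^2 dx = π, and cross terms integrate to 0.
So ∫_{-π}^{π} f(x)^2 dx = 2^2 · π + 2^2 · π = (4 + 4)π.
Divide by 2π: (4 + 4)/2 = 4.
By Parseval, this equals Σ |c_n|^2.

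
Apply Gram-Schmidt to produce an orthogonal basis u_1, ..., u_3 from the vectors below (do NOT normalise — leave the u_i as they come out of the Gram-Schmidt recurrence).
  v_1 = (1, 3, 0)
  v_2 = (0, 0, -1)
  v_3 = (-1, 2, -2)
Orthogonal basis:
  u_1 = (1, 3, 0)
  u_2 = (0, 0, -1)
  u_3 = (-3/2, 1/2, 0)

Apply the Gram-Schmidt recurrence
  u_1 = v_1
  u_i = v_i − Σ_{j<i} ((v_i · u_j) / (u_j · u_j)) · u_j.

Step by step this gives:
  u_1 = (1, 3, 0)
  u_2 = (0, 0, -1)
  u_3 = (-3/2, 1/2, 0)

Orthogonality check:
  u_2 · u_1 = 0 (should be 0)
  u_3 · u_1 = 0 (should be 0)
  u_3 · u_2 = 0 (should be 0)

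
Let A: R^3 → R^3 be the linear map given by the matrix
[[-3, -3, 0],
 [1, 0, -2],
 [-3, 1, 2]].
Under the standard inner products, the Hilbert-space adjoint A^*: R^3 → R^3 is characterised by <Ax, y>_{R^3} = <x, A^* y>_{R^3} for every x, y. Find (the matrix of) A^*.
A^* = A^T =
[[-3, 1, -3],
 [-3, 0, 1],
 [0, -2, 2]]

For real matrices with standard dot products, the defining identity <Ax, y> = <x, A^* y> gives (Ax)^T y = x^T (A^*) y, i.e. x^T A^T y = x^T (A^*) y. Since this holds for all x, y, we must have A^* = A^T. Therefore
A^* =
[[-3, 1, -3],
 [-3, 0, 1],
 [0, -2, 2]].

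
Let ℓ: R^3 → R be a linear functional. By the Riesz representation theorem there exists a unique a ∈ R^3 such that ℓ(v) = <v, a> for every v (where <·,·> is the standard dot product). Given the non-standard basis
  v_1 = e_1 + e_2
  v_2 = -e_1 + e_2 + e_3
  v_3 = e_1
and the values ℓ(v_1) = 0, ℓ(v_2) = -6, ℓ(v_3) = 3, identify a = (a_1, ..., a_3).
a = (3, -3, 0)

Write a = (a_1, ..., a_3) in the standard basis. For each basis vector v_i, ℓ(v_i) = <v_i, a> is a linear equation in the a_j's. Collect the n equations into a matrix system V a = ℓ, where row i of V is v_i (expressed in the standard basis). Since V is invertible (lower-triangular with 1s on the diagonal, up to permutation), solve by back-substitution:
  V =
[[1, 1, 0],
 [-1, 1, 1],
 [1, 0, 0]]
  V a = (0, -6, 3)
Solving gives a = (3, -3, 0).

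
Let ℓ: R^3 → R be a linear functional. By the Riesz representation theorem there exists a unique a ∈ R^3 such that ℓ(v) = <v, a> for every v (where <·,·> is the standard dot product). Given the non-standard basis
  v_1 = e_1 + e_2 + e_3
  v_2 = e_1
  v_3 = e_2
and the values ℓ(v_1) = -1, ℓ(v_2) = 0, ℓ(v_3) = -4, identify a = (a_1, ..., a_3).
a = (0, -4, 3)

Write a = (a_1, ..., a_3) in the standard basis. For each basis vector v_i, ℓ(v_i) = <v_i, a> is a linear equation in the a_j's. Collect the n equations into a matrix system V a = ℓ, where row i of V is v_i (expressed in the standard basis). Since V is invertible (lower-triangular with 1s on the diagonal, up to permutation), solve by back-substitution:
  V =
[[1, 1, 1],
 [1, 0, 0],
 [0, 1, 0]]
  V a = (-1, 0, -4)
Solving gives a = (0, -4, 3).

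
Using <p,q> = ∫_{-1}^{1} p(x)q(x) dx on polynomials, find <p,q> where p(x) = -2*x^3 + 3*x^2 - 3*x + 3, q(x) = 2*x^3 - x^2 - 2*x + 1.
<p,q> = 48/7

Expand the product: p(x)·q(x) = -4*x^6 + 8*x^5 - 5*x^4 + x^3 + 6*x^2 - 9*x + 3.
∫_{-1}^{1} of each monomial x^k gives [2/(k+1) if k even, 0 if k odd]. Integrating term-by-term (or equivalently evaluating the antiderivative F(x) = -4*x^7/7 + 4*x^6/3 - x^5 + x^4/4 + 2*x^3 - 9*x^2/2 + 3*x at the endpoints):
  F(1) − F(−1) = 43/84 − (-533/84) = 48/7.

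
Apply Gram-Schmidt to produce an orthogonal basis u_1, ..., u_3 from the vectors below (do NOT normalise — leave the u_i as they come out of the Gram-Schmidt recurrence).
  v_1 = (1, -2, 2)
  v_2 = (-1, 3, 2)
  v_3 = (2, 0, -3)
Orthogonal basis:
  u_1 = (1, -2, 2)
  u_2 = (-2/3, 7/3, 8/3)
  u_3 = (230/117, 92/117, -23/117)

Apply the Gram-Schmidt recurrence
  u_1 = v_1
  u_i = v_i − Σ_{j<i} ((v_i · u_j) / (u_j · u_j)) · u_j.

Step by step this gives:
  u_1 = (1, -2, 2)
  u_2 = (-2/3, 7/3, 8/3)
  u_3 = (230/117, 92/117, -23/117)

Orthogonality check:
  u_2 · u_1 = 0 (should be 0)
  u_3 · u_1 = 0 (should be 0)
  u_3 · u_2 = 0 (should be 0)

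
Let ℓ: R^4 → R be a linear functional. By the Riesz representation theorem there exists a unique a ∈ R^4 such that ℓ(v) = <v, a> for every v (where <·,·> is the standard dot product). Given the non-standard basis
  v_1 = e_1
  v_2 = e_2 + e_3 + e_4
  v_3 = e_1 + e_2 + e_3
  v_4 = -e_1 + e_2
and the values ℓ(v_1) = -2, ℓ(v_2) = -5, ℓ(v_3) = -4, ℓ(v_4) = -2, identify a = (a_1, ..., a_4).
a = (-2, -4, 2, -3)

Write a = (a_1, ..., a_4) in the standard basis. For each basis vector v_i, ℓ(v_i) = <v_i, a> is a linear equation in the a_j's. Collect the n equations into a matrix system V a = ℓ, where row i of V is v_i (expressed in the standard basis). Since V is invertible (lower-triangular with 1s on the diagonal, up to permutation), solve by back-substitution:
  V =
[[1, 0, 0, 0],
 [0, 1, 1, 1],
 [1, 1, 1, 0],
 [-1, 1, 0, 0]]
  V a = (-2, -5, -4, -2)
Solving gives a = (-2, -4, 2, -3).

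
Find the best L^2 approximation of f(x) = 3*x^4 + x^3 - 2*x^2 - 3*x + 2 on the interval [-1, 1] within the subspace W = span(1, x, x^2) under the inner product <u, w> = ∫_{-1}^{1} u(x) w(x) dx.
g(x) = 4*x^2/7 - 12*x/5 + 61/35

The best approximation g ∈ W is the orthogonal projection of f onto W. Writing g = a_0 + a_1 x + a_2 x^2, the coefficients solve the normal equations G · a = b where
  G_{ij} = <φ_i, φ_j> and b_i = <f, φ_i>, with φ_0 = 1, φ_1 = x, φ_2 = x^2.
G =
  [2, 0, 2/3]
  [0, 2/3, 0]
  [2/3, 0, 2/5],
b = (58/15, -8/5, 146/105).
Solving gives a_0 = 61/35, a_1 = -12/5, a_2 = 4/7, so
  g(x) = 4*x^2/7 - 12*x/5 + 61/35.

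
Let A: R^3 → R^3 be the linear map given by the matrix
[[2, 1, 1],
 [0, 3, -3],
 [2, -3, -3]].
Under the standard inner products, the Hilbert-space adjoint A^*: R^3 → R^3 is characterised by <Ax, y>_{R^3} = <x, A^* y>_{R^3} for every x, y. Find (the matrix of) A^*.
A^* = A^T =
[[2, 0, 2],
 [1, 3, -3],
 [1, -3, -3]]

For real matrices with standard dot products, the defining identity <Ax, y> = <x, A^* y> gives (Ax)^T y = x^T (A^*) y, i.e. x^T A^T y = x^T (A^*) y. Since this holds for all x, y, we must have A^* = A^T. Therefore
A^* =
[[2, 0, 2],
 [1, 3, -3],
 [1, -3, -3]].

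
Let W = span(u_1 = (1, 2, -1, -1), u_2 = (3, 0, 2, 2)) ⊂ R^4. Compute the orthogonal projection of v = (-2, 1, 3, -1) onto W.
proj_W(v) = (-42/59, -36/59, 2/59, 2/59)

Set up U = [u_1 | ... | u_2] ∈ R^(4×2). The projector onto W = col(U) is P = U (U^T U)^(-1) U^T.
Compute U^T U =
  [7, -1]
  [-1, 17],
and U^T v = (-2, -2).
Solve U^T U · c = U^T v for the coefficients: c = (-18/59, -8/59). The projection is proj_W(v) = U c.
Check: (v - proj_W(v)) · u_1 = 0  (should be 0).
Check: (v - proj_W(v)) · u_2 = 0  (should be 0).
Result: proj_W(v) = (-42/59, -36/59, 2/59, 2/59).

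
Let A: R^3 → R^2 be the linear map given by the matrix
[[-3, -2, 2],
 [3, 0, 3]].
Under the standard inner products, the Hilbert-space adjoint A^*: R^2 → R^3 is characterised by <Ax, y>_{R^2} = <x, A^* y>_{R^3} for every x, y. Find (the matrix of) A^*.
A^* = A^T =
[[-3, 3],
 [-2, 0],
 [2, 3]]

For real matrices with standard dot products, the defining identity <Ax, y> = <x, A^* y> gives (Ax)^T y = x^T (A^*) y, i.e. x^T A^T y = x^T (A^*) y. Since this holds for all x, y, we must have A^* = A^T. Therefore
A^* =
[[-3, 3],
 [-2, 0],
 [2, 3]].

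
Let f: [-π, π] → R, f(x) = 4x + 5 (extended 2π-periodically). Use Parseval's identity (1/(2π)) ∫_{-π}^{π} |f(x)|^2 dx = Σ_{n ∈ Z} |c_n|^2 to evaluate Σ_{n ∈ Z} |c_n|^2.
Σ |c_n|^2 = 16π^2/3 + 25

Expand and integrate term by term over [-π, π]:
  ∫ (4x)^2 dx = 16·(2π^3/3); ∫ 2·4·(5)·x dx = 0 (odd integrand); ∫ 5^2 dx = 25·2π.
So (1/(2π)) ∫_{-π}^{π} (4x + 5)^2 dx = 16π^2/3 + 25 = 16π^2/3 + 25.
Parseval ⇒ Σ |c_n|^2 = 16π^2/3 + 25.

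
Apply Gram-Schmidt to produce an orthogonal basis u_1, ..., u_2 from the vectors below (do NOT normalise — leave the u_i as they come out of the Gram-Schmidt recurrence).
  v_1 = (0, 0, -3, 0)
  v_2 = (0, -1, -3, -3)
Orthogonal basis:
  u_1 = (0, 0, -3, 0)
  u_2 = (0, -1, 0, -3)

Apply the Gram-Schmidt recurrence
  u_1 = v_1
  u_i = v_i − Σ_{j<i} ((v_i · u_j) / (u_j · u_j)) · u_j.

Step by step this gives:
  u_1 = (0, 0, -3, 0)
  u_2 = (0, -1, 0, -3)

Orthogonality check:
  u_2 · u_1 = 0 (should be 0)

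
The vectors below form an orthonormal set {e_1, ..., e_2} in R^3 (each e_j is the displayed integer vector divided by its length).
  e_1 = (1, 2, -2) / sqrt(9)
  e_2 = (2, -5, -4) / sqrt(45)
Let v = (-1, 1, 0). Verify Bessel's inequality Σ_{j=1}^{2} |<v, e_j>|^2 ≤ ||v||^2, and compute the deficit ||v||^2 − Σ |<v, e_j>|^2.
Σ |<v, e_j>|^2 = 6/5; ||v||^2 = 2; deficit = 4/5

Write each e_j = u_j / sqrt(<u_j, u_j>) where u_j is the displayed integer vector. Then <v, e_j> = <v, u_j> / sqrt(<u_j, u_j>), so |<v, e_j>|^2 = <v, u_j>^2 / <u_j, u_j>.
Coefficients: <v, e_1> = 1/sqrt(9), <v, e_2> = -7/sqrt(45).
Square and sum: Σ |<v, e_j>|^2 = 6/5.
Compute ||v||^2 = v·v = 2.
Deficit = 2 − 6/5 = 4/5 ≥ 0, confirming Bessel's inequality. (The deficit equals ||v − Σ <v,e_j> e_j||^2, the squared distance from v to span{e_j}.)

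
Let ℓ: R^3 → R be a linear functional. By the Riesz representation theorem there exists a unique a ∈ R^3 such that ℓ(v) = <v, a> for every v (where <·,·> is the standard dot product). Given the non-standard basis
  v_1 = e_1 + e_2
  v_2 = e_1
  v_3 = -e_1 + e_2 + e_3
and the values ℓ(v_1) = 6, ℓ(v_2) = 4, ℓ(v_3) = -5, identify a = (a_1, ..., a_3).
a = (4, 2, -3)

Write a = (a_1, ..., a_3) in the standard basis. For each basis vector v_i, ℓ(v_i) = <v_i, a> is a linear equation in the a_j's. Collect the n equations into a matrix system V a = ℓ, where row i of V is v_i (expressed in the standard basis). Since V is invertible (lower-triangular with 1s on the diagonal, up to permutation), solve by back-substitution:
  V =
[[1, 1, 0],
 [1, 0, 0],
 [-1, 1, 1]]
  V a = (6, 4, -5)
Solving gives a = (4, 2, -3).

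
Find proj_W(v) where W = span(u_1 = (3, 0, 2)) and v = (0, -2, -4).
proj_W(v) = (-24/13, 0, -16/13)

Set up U = [u_1 | ... | u_1] ∈ R^(3×1). The projector onto W = col(U) is P = U (U^T U)^(-1) U^T.
Compute U^T U =
  [13],
and U^T v = (-8).
Solve U^T U · c = U^T v for the coefficients: c = (-8/13). The projection is proj_W(v) = U c.
Check: (v - proj_W(v)) · u_1 = 0  (should be 0).
Result: proj_W(v) = (-24/13, 0, -16/13).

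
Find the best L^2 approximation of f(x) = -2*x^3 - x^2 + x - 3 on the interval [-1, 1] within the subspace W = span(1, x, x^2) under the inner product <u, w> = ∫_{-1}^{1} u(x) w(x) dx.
g(x) = -x^2 - x/5 - 3

The best approximation g ∈ W is the orthogonal projection of f onto W. Writing g = a_0 + a_1 x + a_2 x^2, the coefficients solve the normal equations G · a = b where
  G_{ij} = <φ_i, φ_j> and b_i = <f, φ_i>, with φ_0 = 1, φ_1 = x, φ_2 = x^2.
G =
  [2, 0, 2/3]
  [0, 2/3, 0]
  [2/3, 0, 2/5],
b = (-20/3, -2/15, -12/5).
Solving gives a_0 = -3, a_1 = -1/5, a_2 = -1, so
  g(x) = -x^2 - x/5 - 3.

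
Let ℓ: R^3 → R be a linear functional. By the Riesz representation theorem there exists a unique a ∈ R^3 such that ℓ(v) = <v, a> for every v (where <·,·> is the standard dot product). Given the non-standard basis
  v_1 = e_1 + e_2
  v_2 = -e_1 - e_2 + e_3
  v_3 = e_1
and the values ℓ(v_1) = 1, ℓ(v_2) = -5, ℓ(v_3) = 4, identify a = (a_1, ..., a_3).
a = (4, -3, -4)

Write a = (a_1, ..., a_3) in the standard basis. For each basis vector v_i, ℓ(v_i) = <v_i, a> is a linear equation in the a_j's. Collect the n equations into a matrix system V a = ℓ, where row i of V is v_i (expressed in the standard basis). Since V is invertible (lower-triangular with 1s on the diagonal, up to permutation), solve by back-substitution:
  V =
[[1, 1, 0],
 [-1, -1, 1],
 [1, 0, 0]]
  V a = (1, -5, 4)
Solving gives a = (4, -3, -4).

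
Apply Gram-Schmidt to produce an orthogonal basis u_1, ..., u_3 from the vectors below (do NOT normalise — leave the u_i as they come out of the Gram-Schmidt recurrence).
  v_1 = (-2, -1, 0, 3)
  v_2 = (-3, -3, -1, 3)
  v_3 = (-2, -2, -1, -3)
Orthogonal basis:
  u_1 = (-2, -1, 0, 3)
  u_2 = (-3/7, -12/7, -1, -6/7)
  u_3 = (-59/34, 19/34, 21/34, -33/34)

Apply the Gram-Schmidt recurrence
  u_1 = v_1
  u_i = v_i − Σ_{j<i} ((v_i · u_j) / (u_j · u_j)) · u_j.

Step by step this gives:
  u_1 = (-2, -1, 0, 3)
  u_2 = (-3/7, -12/7, -1, -6/7)
  u_3 = (-59/34, 19/34, 21/34, -33/34)

Orthogonality check:
  u_2 · u_1 = 0 (should be 0)
  u_3 · u_1 = 0 (should be 0)
  u_3 · u_2 = 0 (should be 0)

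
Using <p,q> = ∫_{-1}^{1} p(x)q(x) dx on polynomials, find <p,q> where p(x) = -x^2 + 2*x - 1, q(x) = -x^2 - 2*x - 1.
<p,q> = 16/15

Expand the product: p(x)·q(x) = x^4 - 2*x^2 + 1.
∫_{-1}^{1} of each monomial x^k gives [2/(k+1) if k even, 0 if k odd]. Integrating term-by-term (or equivalently evaluating the antiderivative F(x) = x^5/5 - 2*x^3/3 + x at the endpoints):
  F(1) − F(−1) = 8/15 − (-8/15) = 16/15.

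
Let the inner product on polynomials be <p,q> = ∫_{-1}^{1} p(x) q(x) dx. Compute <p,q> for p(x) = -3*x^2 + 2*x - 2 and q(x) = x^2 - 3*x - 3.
<p,q> = 172/15

Expand the product: p(x)·q(x) = -3*x^4 + 11*x^3 + x^2 + 6.
∫_{-1}^{1} of each monomial x^k gives [2/(k+1) if k even, 0 if k odd]. Integrating term-by-term (or equivalently evaluating the antiderivative F(x) = -3*x^5/5 + 11*x^4/4 + x^3/3 + 6*x at the endpoints):
  F(1) − F(−1) = 509/60 − (-179/60) = 172/15.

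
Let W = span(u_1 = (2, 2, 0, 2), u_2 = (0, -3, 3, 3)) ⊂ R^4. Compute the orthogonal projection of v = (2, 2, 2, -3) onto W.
proj_W(v) = (1/3, 4/3, -1, -2/3)

Set up U = [u_1 | ... | u_2] ∈ R^(4×2). The projector onto W = col(U) is P = U (U^T U)^(-1) U^T.
Compute U^T U =
  [12, 0]
  [0, 27],
and U^T v = (2, -9).
Solve U^T U · c = U^T v for the coefficients: c = (1/6, -1/3). The projection is proj_W(v) = U c.
Check: (v - proj_W(v)) · u_1 = 0  (should be 0).
Check: (v - proj_W(v)) · u_2 = 0  (should be 0).
Result: proj_W(v) = (1/3, 4/3, -1, -2/3).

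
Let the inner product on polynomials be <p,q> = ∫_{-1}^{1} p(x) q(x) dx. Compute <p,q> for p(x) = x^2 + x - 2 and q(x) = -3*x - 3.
<p,q> = 8

Expand the product: p(x)·q(x) = -3*x^3 - 6*x^2 + 3*x + 6.
∫_{-1}^{1} of each monomial x^k gives [2/(k+1) if k even, 0 if k odd]. Integrating term-by-term (or equivalently evaluating the antiderivative F(x) = -3*x^4/4 - 2*x^3 + 3*x^2/2 + 6*x at the endpoints):
  F(1) − F(−1) = 19/4 − (-13/4) = 8.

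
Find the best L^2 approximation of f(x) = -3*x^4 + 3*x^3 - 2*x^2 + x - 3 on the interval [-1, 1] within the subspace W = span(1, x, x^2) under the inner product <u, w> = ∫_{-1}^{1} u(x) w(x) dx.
g(x) = -32*x^2/7 + 14*x/5 - 96/35

The best approximation g ∈ W is the orthogonal projection of f onto W. Writing g = a_0 + a_1 x + a_2 x^2, the coefficients solve the normal equations G · a = b where
  G_{ij} = <φ_i, φ_j> and b_i = <f, φ_i>, with φ_0 = 1, φ_1 = x, φ_2 = x^2.
G =
  [2, 0, 2/3]
  [0, 2/3, 0]
  [2/3, 0, 2/5],
b = (-128/15, 28/15, -128/35).
Solving gives a_0 = -96/35, a_1 = 14/5, a_2 = -32/7, so
  g(x) = -32*x^2/7 + 14*x/5 - 96/35.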